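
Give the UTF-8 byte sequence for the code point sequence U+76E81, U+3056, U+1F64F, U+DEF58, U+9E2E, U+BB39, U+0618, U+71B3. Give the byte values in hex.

F1 B6 BA 81 E3 81 96 F0 9F 99 8F F3 9E BD 98 E9 B8 AE EB AC B9 D8 98 E7 86 B3

U+76E81: 4-byte form → F1 B6 BA 81.
U+3056: 3-byte form → E3 81 96.
U+1F64F: 4-byte form → F0 9F 99 8F.
U+DEF58: 4-byte form → F3 9E BD 98.
U+9E2E: 3-byte form → E9 B8 AE.
U+BB39: 3-byte form → EB AC B9.
U+0618: 2-byte form → D8 98.
U+71B3: 3-byte form → E7 86 B3.
Concatenated (26 bytes): F1 B6 BA 81 E3 81 96 F0 9F 99 8F F3 9E BD 98 E9 B8 AE EB AC B9 D8 98 E7 86 B3.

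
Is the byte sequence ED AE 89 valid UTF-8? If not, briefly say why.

Structurally a 3-byte sequence; payload = 0xDB89.
But 0xDB89 is in U+D800–U+DFFF, the surrogate range. Surrogates are not Unicode scalar values and are forbidden in UTF-8.

invalid (encodes a surrogate (U+D800–U+DFFF))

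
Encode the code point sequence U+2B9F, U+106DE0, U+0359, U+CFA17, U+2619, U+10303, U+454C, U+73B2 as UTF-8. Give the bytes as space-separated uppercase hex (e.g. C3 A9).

E2 AE 9F F4 86 B7 A0 CD 99 F3 8F A8 97 E2 98 99 F0 90 8C 83 E4 95 8C E7 8E B2

U+2B9F: 3-byte form → E2 AE 9F.
U+106DE0: 4-byte form → F4 86 B7 A0.
U+0359: 2-byte form → CD 99.
U+CFA17: 4-byte form → F3 8F A8 97.
U+2619: 3-byte form → E2 98 99.
U+10303: 4-byte form → F0 90 8C 83.
U+454C: 3-byte form → E4 95 8C.
U+73B2: 3-byte form → E7 8E B2.
Concatenated (26 bytes): E2 AE 9F F4 86 B7 A0 CD 99 F3 8F A8 97 E2 98 99 F0 90 8C 83 E4 95 8C E7 8E B2.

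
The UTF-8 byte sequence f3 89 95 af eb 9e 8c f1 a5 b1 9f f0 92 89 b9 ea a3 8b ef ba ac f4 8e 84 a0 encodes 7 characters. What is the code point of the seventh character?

U+10E120

Offset 0: leading byte 0xF3 = 11110011 → 4-byte char #1 = F3 89 95 AF.
Offset 4: leading byte 0xEB = 11101011 → 3-byte char #2 = EB 9E 8C.
Offset 7: leading byte 0xF1 = 11110001 → 4-byte char #3 = F1 A5 B1 9F.
Offset 11: leading byte 0xF0 = 11110000 → 4-byte char #4 = F0 92 89 B9.
Offset 15: leading byte 0xEA = 11101010 → 3-byte char #5 = EA A3 8B.
Offset 18: leading byte 0xEF = 11101111 → 3-byte char #6 = EF BA AC.
Offset 21: leading byte 0xF4 = 11110100 → 4-byte char #7 = F4 8E 84 A0.
Leading byte 0xF4 = 11110100 matches 11110xxx → 4-byte sequence.
Byte 1: 0xF4 = 11110100, payload 100 (3 bits).
Byte 2: 0x8E = 10001110 (10xxxxxx ✓), payload 001110.
Byte 3: 0x84 = 10000100 (10xxxxxx ✓), payload 000100.
Byte 4: 0xA0 = 10100000 (10xxxxxx ✓), payload 100000.
Concatenate: 100001110000100100000 = 0x10E120 (21 bits → U+10E120).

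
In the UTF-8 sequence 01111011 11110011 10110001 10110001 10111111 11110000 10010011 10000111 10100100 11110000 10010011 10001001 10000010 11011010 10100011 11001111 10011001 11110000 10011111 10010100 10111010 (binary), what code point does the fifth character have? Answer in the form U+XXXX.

Offset 0: leading byte 0x7B = 01111011 → 1-byte char #1 = 7B.
Offset 1: leading byte 0xF3 = 11110011 → 4-byte char #2 = F3 B1 B1 BF.
Offset 5: leading byte 0xF0 = 11110000 → 4-byte char #3 = F0 93 87 A4.
Offset 9: leading byte 0xF0 = 11110000 → 4-byte char #4 = F0 93 89 82.
Offset 13: leading byte 0xDA = 11011010 → 2-byte char #5 = DA A3.
Leading byte 0xDA = 11011010 matches 110xxxxx → 2-byte sequence.
Byte 1: 0xDA = 11011010, payload 11010 (5 bits).
Byte 2: 0xA3 = 10100011 (10xxxxxx ✓), payload 100011.
Concatenate: 11010100011 = 0x6A3 (11 bits → U+06A3).

U+06A3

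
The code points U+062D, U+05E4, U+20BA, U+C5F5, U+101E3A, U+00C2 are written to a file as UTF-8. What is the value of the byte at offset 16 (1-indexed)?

1-indexed offset 16 is 0-indexed offset 15.
U+062D → 2-byte form D8 AD at offsets 0–1.
U+05E4 → 2-byte form D7 A4 at offsets 2–3.
U+20BA → 3-byte form E2 82 BA at offsets 4–6.
U+C5F5 → 3-byte form EC 97 B5 at offsets 7–9.
U+101E3A → 4-byte form F4 81 B8 BA at offsets 10–13.
U+00C2 → 2-byte form C3 82 at offsets 14–15.
Offset 15 falls in char 6's range; it's byte 2 of C3 82 = 0x82.

0x82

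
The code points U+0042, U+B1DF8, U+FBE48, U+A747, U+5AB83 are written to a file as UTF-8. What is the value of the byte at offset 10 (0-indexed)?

0x9D

U+0042 → 1-byte form 42 at offsets 0–0.
U+B1DF8 → 4-byte form F2 B1 B7 B8 at offsets 1–4.
U+FBE48 → 4-byte form F3 BB B9 88 at offsets 5–8.
U+A747 → 3-byte form EA 9D 87 at offsets 9–11.
Offset 10 falls in char 4's range; it's byte 2 of EA 9D 87 = 0x9D.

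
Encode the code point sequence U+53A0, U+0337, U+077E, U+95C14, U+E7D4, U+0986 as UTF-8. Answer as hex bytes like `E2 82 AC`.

U+53A0: 3-byte form → E5 8E A0.
U+0337: 2-byte form → CC B7.
U+077E: 2-byte form → DD BE.
U+95C14: 4-byte form → F2 95 B0 94.
U+E7D4: 3-byte form → EE 9F 94.
U+0986: 3-byte form → E0 A6 86.
Concatenated (17 bytes): E5 8E A0 CC B7 DD BE F2 95 B0 94 EE 9F 94 E0 A6 86.

E5 8E A0 CC B7 DD BE F2 95 B0 94 EE 9F 94 E0 A6 86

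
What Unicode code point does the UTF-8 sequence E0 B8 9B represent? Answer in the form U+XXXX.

U+0E1B

Leading byte 0xE0 = 11100000 matches 1110xxxx → 3-byte sequence.
Byte 1: 0xE0 = 11100000, payload 0000 (4 bits).
Byte 2: 0xB8 = 10111000 (10xxxxxx ✓), payload 111000.
Byte 3: 0x9B = 10011011 (10xxxxxx ✓), payload 011011.
Concatenate: 0000111000011011 = 0xE1B (16 bits → U+0E1B).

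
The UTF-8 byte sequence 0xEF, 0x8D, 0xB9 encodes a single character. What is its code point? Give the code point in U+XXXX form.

Leading byte 0xEF = 11101111 matches 1110xxxx → 3-byte sequence.
Byte 1: 0xEF = 11101111, payload 1111 (4 bits).
Byte 2: 0x8D = 10001101 (10xxxxxx ✓), payload 001101.
Byte 3: 0xB9 = 10111001 (10xxxxxx ✓), payload 111001.
Concatenate: 1111001101111001 = 0xF379 (16 bits → U+F379).

U+F379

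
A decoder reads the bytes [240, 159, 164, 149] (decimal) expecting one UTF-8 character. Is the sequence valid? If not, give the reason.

Leading byte 0xF0 = 11110000 → 4-byte form.
Continuation bytes 0x9F=10011111, 0xA4=10100100, 0x95=10010101 all match 10xxxxxx.
Decoded value 0x1F915 is ≥ 0x10000 (shortest form) and not a surrogate.

valid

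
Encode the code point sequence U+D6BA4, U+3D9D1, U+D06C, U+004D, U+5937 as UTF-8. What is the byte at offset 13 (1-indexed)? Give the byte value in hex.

1-indexed offset 13 is 0-indexed offset 12.
U+D6BA4 → 4-byte form F3 96 AE A4 at offsets 0–3.
U+3D9D1 → 4-byte form F0 BD A7 91 at offsets 4–7.
U+D06C → 3-byte form ED 81 AC at offsets 8–10.
U+004D → 1-byte form 4D at offsets 11–11.
U+5937 → 3-byte form E5 A4 B7 at offsets 12–14.
Offset 12 falls in char 5's range; it's byte 1 of E5 A4 B7 = 0xE5.

0xE5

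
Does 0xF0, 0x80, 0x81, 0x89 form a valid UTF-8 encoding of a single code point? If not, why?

invalid (overlong encoding)

Leading byte 0xF0 = 11110000 → 4-byte form.
Continuation bytes all match 10xxxxxx. Payload decodes to 0x49.
But 0x49 < 0x10000, the minimum for a 4-byte sequence — this is an overlong encoding.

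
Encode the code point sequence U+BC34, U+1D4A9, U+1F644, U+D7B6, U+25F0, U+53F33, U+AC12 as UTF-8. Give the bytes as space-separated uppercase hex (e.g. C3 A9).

U+BC34: 3-byte form → EB B0 B4.
U+1D4A9: 4-byte form → F0 9D 92 A9.
U+1F644: 4-byte form → F0 9F 99 84.
U+D7B6: 3-byte form → ED 9E B6.
U+25F0: 3-byte form → E2 97 B0.
U+53F33: 4-byte form → F1 93 BC B3.
U+AC12: 3-byte form → EA B0 92.
Concatenated (24 bytes): EB B0 B4 F0 9D 92 A9 F0 9F 99 84 ED 9E B6 E2 97 B0 F1 93 BC B3 EA B0 92.

EB B0 B4 F0 9D 92 A9 F0 9F 99 84 ED 9E B6 E2 97 B0 F1 93 BC B3 EA B0 92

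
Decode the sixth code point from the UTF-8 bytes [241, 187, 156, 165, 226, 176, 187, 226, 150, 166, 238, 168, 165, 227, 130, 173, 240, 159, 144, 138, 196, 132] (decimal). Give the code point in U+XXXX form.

U+1F40A

Offset 0: leading byte 0xF1 = 11110001 → 4-byte char #1 = F1 BB 9C A5.
Offset 4: leading byte 0xE2 = 11100010 → 3-byte char #2 = E2 B0 BB.
Offset 7: leading byte 0xE2 = 11100010 → 3-byte char #3 = E2 96 A6.
Offset 10: leading byte 0xEE = 11101110 → 3-byte char #4 = EE A8 A5.
Offset 13: leading byte 0xE3 = 11100011 → 3-byte char #5 = E3 82 AD.
Offset 16: leading byte 0xF0 = 11110000 → 4-byte char #6 = F0 9F 90 8A.
Leading byte 0xF0 = 11110000 matches 11110xxx → 4-byte sequence.
Byte 1: 0xF0 = 11110000, payload 000 (3 bits).
Byte 2: 0x9F = 10011111 (10xxxxxx ✓), payload 011111.
Byte 3: 0x90 = 10010000 (10xxxxxx ✓), payload 010000.
Byte 4: 0x8A = 10001010 (10xxxxxx ✓), payload 001010.
Concatenate: 000011111010000001010 = 0x1F40A (21 bits → U+1F40A).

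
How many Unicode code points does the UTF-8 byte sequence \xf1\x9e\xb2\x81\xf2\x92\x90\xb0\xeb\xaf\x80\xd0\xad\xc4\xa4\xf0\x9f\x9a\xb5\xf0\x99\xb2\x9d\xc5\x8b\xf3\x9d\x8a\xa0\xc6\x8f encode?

10

Byte at offset 0: 0xF1 = 11110001 → 4-byte char (#1). Advance 4.
Byte at offset 4: 0xF2 = 11110010 → 4-byte char (#2). Advance 4.
Byte at offset 8: 0xEB = 11101011 → 3-byte char (#3). Advance 3.
Byte at offset 11: 0xD0 = 11010000 → 2-byte char (#4). Advance 2.
Byte at offset 13: 0xC4 = 11000100 → 2-byte char (#5). Advance 2.
Byte at offset 15: 0xF0 = 11110000 → 4-byte char (#6). Advance 4.
Byte at offset 19: 0xF0 = 11110000 → 4-byte char (#7). Advance 4.
Byte at offset 23: 0xC5 = 11000101 → 2-byte char (#8). Advance 2.
Byte at offset 25: 0xF3 = 11110011 → 4-byte char (#9). Advance 4.
Byte at offset 29: 0xC6 = 11000110 → 2-byte char (#10). Advance 2.
Reached end at offset 31 after 10 code points.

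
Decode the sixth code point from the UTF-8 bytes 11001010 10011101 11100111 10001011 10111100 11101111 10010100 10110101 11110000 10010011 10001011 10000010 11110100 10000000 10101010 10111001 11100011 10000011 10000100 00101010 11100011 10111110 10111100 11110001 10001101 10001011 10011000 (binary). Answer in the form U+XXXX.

Offset 0: leading byte 0xCA = 11001010 → 2-byte char #1 = CA 9D.
Offset 2: leading byte 0xE7 = 11100111 → 3-byte char #2 = E7 8B BC.
Offset 5: leading byte 0xEF = 11101111 → 3-byte char #3 = EF 94 B5.
Offset 8: leading byte 0xF0 = 11110000 → 4-byte char #4 = F0 93 8B 82.
Offset 12: leading byte 0xF4 = 11110100 → 4-byte char #5 = F4 80 AA B9.
Offset 16: leading byte 0xE3 = 11100011 → 3-byte char #6 = E3 83 84.
Leading byte 0xE3 = 11100011 matches 1110xxxx → 3-byte sequence.
Byte 1: 0xE3 = 11100011, payload 0011 (4 bits).
Byte 2: 0x83 = 10000011 (10xxxxxx ✓), payload 000011.
Byte 3: 0x84 = 10000100 (10xxxxxx ✓), payload 000100.
Concatenate: 0011000011000100 = 0x30C4 (16 bits → U+30C4).

U+30C4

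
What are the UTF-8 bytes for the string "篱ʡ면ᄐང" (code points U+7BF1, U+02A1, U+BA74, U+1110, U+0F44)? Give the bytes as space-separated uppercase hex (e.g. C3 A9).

U+7BF1: 3-byte form → E7 AF B1.
U+02A1: 2-byte form → CA A1.
U+BA74: 3-byte form → EB A9 B4.
U+1110: 3-byte form → E1 84 90.
U+0F44: 3-byte form → E0 BD 84.
Concatenated (14 bytes): E7 AF B1 CA A1 EB A9 B4 E1 84 90 E0 BD 84.

E7 AF B1 CA A1 EB A9 B4 E1 84 90 E0 BD 84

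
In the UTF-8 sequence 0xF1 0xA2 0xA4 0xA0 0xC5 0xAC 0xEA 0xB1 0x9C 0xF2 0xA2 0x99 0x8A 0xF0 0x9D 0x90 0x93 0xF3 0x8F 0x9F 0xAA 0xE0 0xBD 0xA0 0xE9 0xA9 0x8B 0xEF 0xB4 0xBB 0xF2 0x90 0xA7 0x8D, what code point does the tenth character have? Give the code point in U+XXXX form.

U+909CD

Offset 0: leading byte 0xF1 = 11110001 → 4-byte char #1 = F1 A2 A4 A0.
Offset 4: leading byte 0xC5 = 11000101 → 2-byte char #2 = C5 AC.
Offset 6: leading byte 0xEA = 11101010 → 3-byte char #3 = EA B1 9C.
Offset 9: leading byte 0xF2 = 11110010 → 4-byte char #4 = F2 A2 99 8A.
Offset 13: leading byte 0xF0 = 11110000 → 4-byte char #5 = F0 9D 90 93.
Offset 17: leading byte 0xF3 = 11110011 → 4-byte char #6 = F3 8F 9F AA.
Offset 21: leading byte 0xE0 = 11100000 → 3-byte char #7 = E0 BD A0.
Offset 24: leading byte 0xE9 = 11101001 → 3-byte char #8 = E9 A9 8B.
Offset 27: leading byte 0xEF = 11101111 → 3-byte char #9 = EF B4 BB.
Offset 30: leading byte 0xF2 = 11110010 → 4-byte char #10 = F2 90 A7 8D.
Leading byte 0xF2 = 11110010 matches 11110xxx → 4-byte sequence.
Byte 1: 0xF2 = 11110010, payload 010 (3 bits).
Byte 2: 0x90 = 10010000 (10xxxxxx ✓), payload 010000.
Byte 3: 0xA7 = 10100111 (10xxxxxx ✓), payload 100111.
Byte 4: 0x8D = 10001101 (10xxxxxx ✓), payload 001101.
Concatenate: 010010000100111001101 = 0x909CD (21 bits → U+909CD).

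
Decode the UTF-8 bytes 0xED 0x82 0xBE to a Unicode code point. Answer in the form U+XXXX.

Leading byte 0xED = 11101101 matches 1110xxxx → 3-byte sequence.
Byte 1: 0xED = 11101101, payload 1101 (4 bits).
Byte 2: 0x82 = 10000010 (10xxxxxx ✓), payload 000010.
Byte 3: 0xBE = 10111110 (10xxxxxx ✓), payload 111110.
Concatenate: 1101000010111110 = 0xD0BE (16 bits → U+D0BE).

U+D0BE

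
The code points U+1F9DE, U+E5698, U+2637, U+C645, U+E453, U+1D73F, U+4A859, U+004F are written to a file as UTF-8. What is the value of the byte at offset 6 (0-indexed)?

U+1F9DE → 4-byte form F0 9F A7 9E at offsets 0–3.
U+E5698 → 4-byte form F3 A5 9A 98 at offsets 4–7.
Offset 6 falls in char 2's range; it's byte 3 of F3 A5 9A 98 = 0x9A.

0x9A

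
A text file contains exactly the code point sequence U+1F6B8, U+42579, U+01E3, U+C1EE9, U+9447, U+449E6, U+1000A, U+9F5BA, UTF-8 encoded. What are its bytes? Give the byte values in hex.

F0 9F 9A B8 F1 82 95 B9 C7 A3 F3 81 BB A9 E9 91 87 F1 84 A7 A6 F0 90 80 8A F2 9F 96 BA

U+1F6B8: 4-byte form → F0 9F 9A B8.
U+42579: 4-byte form → F1 82 95 B9.
U+01E3: 2-byte form → C7 A3.
U+C1EE9: 4-byte form → F3 81 BB A9.
U+9447: 3-byte form → E9 91 87.
U+449E6: 4-byte form → F1 84 A7 A6.
U+1000A: 4-byte form → F0 90 80 8A.
U+9F5BA: 4-byte form → F2 9F 96 BA.
Concatenated (29 bytes): F0 9F 9A B8 F1 82 95 B9 C7 A3 F3 81 BB A9 E9 91 87 F1 84 A7 A6 F0 90 80 8A F2 9F 96 BA.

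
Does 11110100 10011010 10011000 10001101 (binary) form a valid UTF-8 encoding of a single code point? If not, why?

invalid (encodes a value above U+10FFFF)

Leading byte 0xF4 = 11110100 → 4-byte form.
Payload = 0x11A60D, which exceeds U+10FFFF, the maximum Unicode code point. (Leading bytes F5–FF, or F4 followed by ≥ 0x90, are invalid.)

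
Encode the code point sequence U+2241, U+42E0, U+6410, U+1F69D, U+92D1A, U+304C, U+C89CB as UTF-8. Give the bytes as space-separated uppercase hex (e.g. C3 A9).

E2 89 81 E4 8B A0 E6 90 90 F0 9F 9A 9D F2 92 B4 9A E3 81 8C F3 88 A7 8B

U+2241: 3-byte form → E2 89 81.
U+42E0: 3-byte form → E4 8B A0.
U+6410: 3-byte form → E6 90 90.
U+1F69D: 4-byte form → F0 9F 9A 9D.
U+92D1A: 4-byte form → F2 92 B4 9A.
U+304C: 3-byte form → E3 81 8C.
U+C89CB: 4-byte form → F3 88 A7 8B.
Concatenated (24 bytes): E2 89 81 E4 8B A0 E6 90 90 F0 9F 9A 9D F2 92 B4 9A E3 81 8C F3 88 A7 8B.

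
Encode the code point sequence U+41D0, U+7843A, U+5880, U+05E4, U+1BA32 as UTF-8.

U+41D0: 3-byte form → E4 87 90.
U+7843A: 4-byte form → F1 B8 90 BA.
U+5880: 3-byte form → E5 A2 80.
U+05E4: 2-byte form → D7 A4.
U+1BA32: 4-byte form → F0 9B A8 B2.
Concatenated (16 bytes): E4 87 90 F1 B8 90 BA E5 A2 80 D7 A4 F0 9B A8 B2.

E4 87 90 F1 B8 90 BA E5 A2 80 D7 A4 F0 9B A8 B2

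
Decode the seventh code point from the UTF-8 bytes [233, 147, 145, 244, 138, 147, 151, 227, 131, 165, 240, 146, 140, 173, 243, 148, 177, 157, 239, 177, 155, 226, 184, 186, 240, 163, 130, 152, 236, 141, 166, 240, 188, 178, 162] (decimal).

U+2E3A

Offset 0: leading byte 0xE9 = 11101001 → 3-byte char #1 = E9 93 91.
Offset 3: leading byte 0xF4 = 11110100 → 4-byte char #2 = F4 8A 93 97.
Offset 7: leading byte 0xE3 = 11100011 → 3-byte char #3 = E3 83 A5.
Offset 10: leading byte 0xF0 = 11110000 → 4-byte char #4 = F0 92 8C AD.
Offset 14: leading byte 0xF3 = 11110011 → 4-byte char #5 = F3 94 B1 9D.
Offset 18: leading byte 0xEF = 11101111 → 3-byte char #6 = EF B1 9B.
Offset 21: leading byte 0xE2 = 11100010 → 3-byte char #7 = E2 B8 BA.
Leading byte 0xE2 = 11100010 matches 1110xxxx → 3-byte sequence.
Byte 1: 0xE2 = 11100010, payload 0010 (4 bits).
Byte 2: 0xB8 = 10111000 (10xxxxxx ✓), payload 111000.
Byte 3: 0xBA = 10111010 (10xxxxxx ✓), payload 111010.
Concatenate: 0010111000111010 = 0x2E3A (16 bits → U+2E3A).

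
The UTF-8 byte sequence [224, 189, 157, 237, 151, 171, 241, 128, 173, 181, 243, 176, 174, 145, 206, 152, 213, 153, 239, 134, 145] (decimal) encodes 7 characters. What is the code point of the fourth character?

Offset 0: leading byte 0xE0 = 11100000 → 3-byte char #1 = E0 BD 9D.
Offset 3: leading byte 0xED = 11101101 → 3-byte char #2 = ED 97 AB.
Offset 6: leading byte 0xF1 = 11110001 → 4-byte char #3 = F1 80 AD B5.
Offset 10: leading byte 0xF3 = 11110011 → 4-byte char #4 = F3 B0 AE 91.
Leading byte 0xF3 = 11110011 matches 11110xxx → 4-byte sequence.
Byte 1: 0xF3 = 11110011, payload 011 (3 bits).
Byte 2: 0xB0 = 10110000 (10xxxxxx ✓), payload 110000.
Byte 3: 0xAE = 10101110 (10xxxxxx ✓), payload 101110.
Byte 4: 0x91 = 10010001 (10xxxxxx ✓), payload 010001.
Concatenate: 011110000101110010001 = 0xF0B91 (21 bits → U+F0B91).

U+F0B91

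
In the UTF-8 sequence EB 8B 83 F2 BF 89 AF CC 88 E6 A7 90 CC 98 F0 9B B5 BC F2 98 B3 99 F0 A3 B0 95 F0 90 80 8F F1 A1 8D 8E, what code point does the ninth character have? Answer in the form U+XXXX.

Offset 0: leading byte 0xEB = 11101011 → 3-byte char #1 = EB 8B 83.
Offset 3: leading byte 0xF2 = 11110010 → 4-byte char #2 = F2 BF 89 AF.
Offset 7: leading byte 0xCC = 11001100 → 2-byte char #3 = CC 88.
Offset 9: leading byte 0xE6 = 11100110 → 3-byte char #4 = E6 A7 90.
Offset 12: leading byte 0xCC = 11001100 → 2-byte char #5 = CC 98.
Offset 14: leading byte 0xF0 = 11110000 → 4-byte char #6 = F0 9B B5 BC.
Offset 18: leading byte 0xF2 = 11110010 → 4-byte char #7 = F2 98 B3 99.
Offset 22: leading byte 0xF0 = 11110000 → 4-byte char #8 = F0 A3 B0 95.
Offset 26: leading byte 0xF0 = 11110000 → 4-byte char #9 = F0 90 80 8F.
Leading byte 0xF0 = 11110000 matches 11110xxx → 4-byte sequence.
Byte 1: 0xF0 = 11110000, payload 000 (3 bits).
Byte 2: 0x90 = 10010000 (10xxxxxx ✓), payload 010000.
Byte 3: 0x80 = 10000000 (10xxxxxx ✓), payload 000000.
Byte 4: 0x8F = 10001111 (10xxxxxx ✓), payload 001111.
Concatenate: 000010000000000001111 = 0x1000F (21 bits → U+1000F).

U+1000F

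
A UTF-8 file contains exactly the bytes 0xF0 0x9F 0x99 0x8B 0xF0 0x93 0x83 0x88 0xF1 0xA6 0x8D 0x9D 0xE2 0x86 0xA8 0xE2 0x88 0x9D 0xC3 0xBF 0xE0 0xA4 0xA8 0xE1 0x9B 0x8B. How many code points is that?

8

Byte at offset 0: 0xF0 = 11110000 → 4-byte char (#1). Advance 4.
Byte at offset 4: 0xF0 = 11110000 → 4-byte char (#2). Advance 4.
Byte at offset 8: 0xF1 = 11110001 → 4-byte char (#3). Advance 4.
Byte at offset 12: 0xE2 = 11100010 → 3-byte char (#4). Advance 3.
Byte at offset 15: 0xE2 = 11100010 → 3-byte char (#5). Advance 3.
Byte at offset 18: 0xC3 = 11000011 → 2-byte char (#6). Advance 2.
Byte at offset 20: 0xE0 = 11100000 → 3-byte char (#7). Advance 3.
Byte at offset 23: 0xE1 = 11100001 → 3-byte char (#8). Advance 3.
Reached end at offset 26 after 8 code points.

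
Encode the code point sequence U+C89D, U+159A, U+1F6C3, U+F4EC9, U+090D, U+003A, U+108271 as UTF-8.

U+C89D: 3-byte form → EC A2 9D.
U+159A: 3-byte form → E1 96 9A.
U+1F6C3: 4-byte form → F0 9F 9B 83.
U+F4EC9: 4-byte form → F3 B4 BB 89.
U+090D: 3-byte form → E0 A4 8D.
U+003A: 1-byte form → 3A.
U+108271: 4-byte form → F4 88 89 B1.
Concatenated (22 bytes): EC A2 9D E1 96 9A F0 9F 9B 83 F3 B4 BB 89 E0 A4 8D 3A F4 88 89 B1.

EC A2 9D E1 96 9A F0 9F 9B 83 F3 B4 BB 89 E0 A4 8D 3A F4 88 89 B1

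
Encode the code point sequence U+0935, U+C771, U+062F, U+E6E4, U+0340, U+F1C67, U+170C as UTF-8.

E0 A4 B5 EC 9D B1 D8 AF EE 9B A4 CD 80 F3 B1 B1 A7 E1 9C 8C

U+0935: 3-byte form → E0 A4 B5.
U+C771: 3-byte form → EC 9D B1.
U+062F: 2-byte form → D8 AF.
U+E6E4: 3-byte form → EE 9B A4.
U+0340: 2-byte form → CD 80.
U+F1C67: 4-byte form → F3 B1 B1 A7.
U+170C: 3-byte form → E1 9C 8C.
Concatenated (20 bytes): E0 A4 B5 EC 9D B1 D8 AF EE 9B A4 CD 80 F3 B1 B1 A7 E1 9C 8C.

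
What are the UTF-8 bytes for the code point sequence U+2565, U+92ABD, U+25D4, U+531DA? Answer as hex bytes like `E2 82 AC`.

U+2565: 3-byte form → E2 95 A5.
U+92ABD: 4-byte form → F2 92 AA BD.
U+25D4: 3-byte form → E2 97 94.
U+531DA: 4-byte form → F1 93 87 9A.
Concatenated (14 bytes): E2 95 A5 F2 92 AA BD E2 97 94 F1 93 87 9A.

E2 95 A5 F2 92 AA BD E2 97 94 F1 93 87 9A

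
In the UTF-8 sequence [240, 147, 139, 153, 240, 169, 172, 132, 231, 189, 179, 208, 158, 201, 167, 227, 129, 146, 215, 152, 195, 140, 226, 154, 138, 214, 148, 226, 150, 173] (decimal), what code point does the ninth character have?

U+268A

Offset 0: leading byte 0xF0 = 11110000 → 4-byte char #1 = F0 93 8B 99.
Offset 4: leading byte 0xF0 = 11110000 → 4-byte char #2 = F0 A9 AC 84.
Offset 8: leading byte 0xE7 = 11100111 → 3-byte char #3 = E7 BD B3.
Offset 11: leading byte 0xD0 = 11010000 → 2-byte char #4 = D0 9E.
Offset 13: leading byte 0xC9 = 11001001 → 2-byte char #5 = C9 A7.
Offset 15: leading byte 0xE3 = 11100011 → 3-byte char #6 = E3 81 92.
Offset 18: leading byte 0xD7 = 11010111 → 2-byte char #7 = D7 98.
Offset 20: leading byte 0xC3 = 11000011 → 2-byte char #8 = C3 8C.
Offset 22: leading byte 0xE2 = 11100010 → 3-byte char #9 = E2 9A 8A.
Leading byte 0xE2 = 11100010 matches 1110xxxx → 3-byte sequence.
Byte 1: 0xE2 = 11100010, payload 0010 (4 bits).
Byte 2: 0x9A = 10011010 (10xxxxxx ✓), payload 011010.
Byte 3: 0x8A = 10001010 (10xxxxxx ✓), payload 001010.
Concatenate: 0010011010001010 = 0x268A (16 bits → U+268A).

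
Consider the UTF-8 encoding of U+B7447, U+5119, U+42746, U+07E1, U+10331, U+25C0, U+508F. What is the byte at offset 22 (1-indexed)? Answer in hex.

1-indexed offset 22 is 0-indexed offset 21.
U+B7447 → 4-byte form F2 B7 91 87 at offsets 0–3.
U+5119 → 3-byte form E5 84 99 at offsets 4–6.
U+42746 → 4-byte form F1 82 9D 86 at offsets 7–10.
U+07E1 → 2-byte form DF A1 at offsets 11–12.
U+10331 → 4-byte form F0 90 8C B1 at offsets 13–16.
U+25C0 → 3-byte form E2 97 80 at offsets 17–19.
U+508F → 3-byte form E5 82 8F at offsets 20–22.
Offset 21 falls in char 7's range; it's byte 2 of E5 82 8F = 0x82.

0x82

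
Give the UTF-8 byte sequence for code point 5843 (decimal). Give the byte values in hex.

E1 9B 93

U+16D3 = 0x16D3 = 5843 decimal. In range U+0800–U+FFFF → 3-byte form: 1110xxxx 10xxxxxx 10xxxxxx.
Binary (16 bits): 0001011011010011.
Split 4+6+6: 0001 | 011011 | 010011.
Byte 1: 11100001 = 0xE1.
Byte 2: 10011011 = 0x9B.
Byte 3: 10010011 = 0x93.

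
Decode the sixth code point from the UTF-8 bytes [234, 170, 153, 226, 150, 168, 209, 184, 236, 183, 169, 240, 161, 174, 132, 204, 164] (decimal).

U+0324

Offset 0: leading byte 0xEA = 11101010 → 3-byte char #1 = EA AA 99.
Offset 3: leading byte 0xE2 = 11100010 → 3-byte char #2 = E2 96 A8.
Offset 6: leading byte 0xD1 = 11010001 → 2-byte char #3 = D1 B8.
Offset 8: leading byte 0xEC = 11101100 → 3-byte char #4 = EC B7 A9.
Offset 11: leading byte 0xF0 = 11110000 → 4-byte char #5 = F0 A1 AE 84.
Offset 15: leading byte 0xCC = 11001100 → 2-byte char #6 = CC A4.
Leading byte 0xCC = 11001100 matches 110xxxxx → 2-byte sequence.
Byte 1: 0xCC = 11001100, payload 01100 (5 bits).
Byte 2: 0xA4 = 10100100 (10xxxxxx ✓), payload 100100.
Concatenate: 01100100100 = 0x324 (11 bits → U+0324).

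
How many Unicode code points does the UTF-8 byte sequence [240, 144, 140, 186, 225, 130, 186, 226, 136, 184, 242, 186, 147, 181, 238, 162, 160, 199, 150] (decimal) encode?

6

Byte at offset 0: 0xF0 = 11110000 → 4-byte char (#1). Advance 4.
Byte at offset 4: 0xE1 = 11100001 → 3-byte char (#2). Advance 3.
Byte at offset 7: 0xE2 = 11100010 → 3-byte char (#3). Advance 3.
Byte at offset 10: 0xF2 = 11110010 → 4-byte char (#4). Advance 4.
Byte at offset 14: 0xEE = 11101110 → 3-byte char (#5). Advance 3.
Byte at offset 17: 0xC7 = 11000111 → 2-byte char (#6). Advance 2.
Reached end at offset 19 after 6 code points.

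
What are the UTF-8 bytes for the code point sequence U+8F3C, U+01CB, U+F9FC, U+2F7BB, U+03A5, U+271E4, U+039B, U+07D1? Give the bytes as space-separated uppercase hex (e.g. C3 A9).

U+8F3C: 3-byte form → E8 BC BC.
U+01CB: 2-byte form → C7 8B.
U+F9FC: 3-byte form → EF A7 BC.
U+2F7BB: 4-byte form → F0 AF 9E BB.
U+03A5: 2-byte form → CE A5.
U+271E4: 4-byte form → F0 A7 87 A4.
U+039B: 2-byte form → CE 9B.
U+07D1: 2-byte form → DF 91.
Concatenated (22 bytes): E8 BC BC C7 8B EF A7 BC F0 AF 9E BB CE A5 F0 A7 87 A4 CE 9B DF 91.

E8 BC BC C7 8B EF A7 BC F0 AF 9E BB CE A5 F0 A7 87 A4 CE 9B DF 91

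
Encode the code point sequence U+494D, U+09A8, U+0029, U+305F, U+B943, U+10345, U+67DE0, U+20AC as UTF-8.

U+494D: 3-byte form → E4 A5 8D.
U+09A8: 3-byte form → E0 A6 A8.
U+0029: 1-byte form → 29.
U+305F: 3-byte form → E3 81 9F.
U+B943: 3-byte form → EB A5 83.
U+10345: 4-byte form → F0 90 8D 85.
U+67DE0: 4-byte form → F1 A7 B7 A0.
U+20AC: 3-byte form → E2 82 AC.
Concatenated (24 bytes): E4 A5 8D E0 A6 A8 29 E3 81 9F EB A5 83 F0 90 8D 85 F1 A7 B7 A0 E2 82 AC.

E4 A5 8D E0 A6 A8 29 E3 81 9F EB A5 83 F0 90 8D 85 F1 A7 B7 A0 E2 82 AC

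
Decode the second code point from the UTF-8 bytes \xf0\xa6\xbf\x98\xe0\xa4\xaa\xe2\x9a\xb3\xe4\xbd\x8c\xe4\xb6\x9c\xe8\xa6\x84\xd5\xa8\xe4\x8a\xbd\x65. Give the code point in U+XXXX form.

U+092A

Offset 0: leading byte 0xF0 = 11110000 → 4-byte char #1 = F0 A6 BF 98.
Offset 4: leading byte 0xE0 = 11100000 → 3-byte char #2 = E0 A4 AA.
Leading byte 0xE0 = 11100000 matches 1110xxxx → 3-byte sequence.
Byte 1: 0xE0 = 11100000, payload 0000 (4 bits).
Byte 2: 0xA4 = 10100100 (10xxxxxx ✓), payload 100100.
Byte 3: 0xAA = 10101010 (10xxxxxx ✓), payload 101010.
Concatenate: 0000100100101010 = 0x92A (16 bits → U+092A).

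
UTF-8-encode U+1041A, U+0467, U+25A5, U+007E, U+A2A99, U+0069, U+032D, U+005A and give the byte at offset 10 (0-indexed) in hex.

U+1041A → 4-byte form F0 90 90 9A at offsets 0–3.
U+0467 → 2-byte form D1 A7 at offsets 4–5.
U+25A5 → 3-byte form E2 96 A5 at offsets 6–8.
U+007E → 1-byte form 7E at offsets 9–9.
U+A2A99 → 4-byte form F2 A2 AA 99 at offsets 10–13.
Offset 10 falls in char 5's range; it's byte 1 of F2 A2 AA 99 = 0xF2.

0xF2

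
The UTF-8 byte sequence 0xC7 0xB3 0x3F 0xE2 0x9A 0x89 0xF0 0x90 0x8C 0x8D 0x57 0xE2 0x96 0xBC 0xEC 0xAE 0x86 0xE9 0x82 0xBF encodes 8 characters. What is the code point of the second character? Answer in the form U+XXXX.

U+003F

Offset 0: leading byte 0xC7 = 11000111 → 2-byte char #1 = C7 B3.
Offset 2: leading byte 0x3F = 00111111 → 1-byte char #2 = 3F.
Leading byte 0x3F = 00111111 matches 0xxxxxxx → 1-byte sequence.
Byte 1: 0x3F = 00111111, payload 0111111 (7 bits).
Concatenate: 0111111 = 0x3F (7 bits → U+003F).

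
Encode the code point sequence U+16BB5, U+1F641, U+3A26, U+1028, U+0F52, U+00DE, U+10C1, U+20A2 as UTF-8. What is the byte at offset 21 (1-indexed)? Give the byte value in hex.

1-indexed offset 21 is 0-indexed offset 20.
U+16BB5 → 4-byte form F0 96 AE B5 at offsets 0–3.
U+1F641 → 4-byte form F0 9F 99 81 at offsets 4–7.
U+3A26 → 3-byte form E3 A8 A6 at offsets 8–10.
U+1028 → 3-byte form E1 80 A8 at offsets 11–13.
U+0F52 → 3-byte form E0 BD 92 at offsets 14–16.
U+00DE → 2-byte form C3 9E at offsets 17–18.
U+10C1 → 3-byte form E1 83 81 at offsets 19–21.
Offset 20 falls in char 7's range; it's byte 2 of E1 83 81 = 0x83.

0x83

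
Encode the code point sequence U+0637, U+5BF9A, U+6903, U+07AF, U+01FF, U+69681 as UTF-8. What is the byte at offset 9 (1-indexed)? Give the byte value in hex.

0x83

1-indexed offset 9 is 0-indexed offset 8.
U+0637 → 2-byte form D8 B7 at offsets 0–1.
U+5BF9A → 4-byte form F1 9B BE 9A at offsets 2–5.
U+6903 → 3-byte form E6 A4 83 at offsets 6–8.
Offset 8 falls in char 3's range; it's byte 3 of E6 A4 83 = 0x83.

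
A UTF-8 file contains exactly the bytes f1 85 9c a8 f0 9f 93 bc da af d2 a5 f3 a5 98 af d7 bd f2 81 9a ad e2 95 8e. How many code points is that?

8

Byte at offset 0: 0xF1 = 11110001 → 4-byte char (#1). Advance 4.
Byte at offset 4: 0xF0 = 11110000 → 4-byte char (#2). Advance 4.
Byte at offset 8: 0xDA = 11011010 → 2-byte char (#3). Advance 2.
Byte at offset 10: 0xD2 = 11010010 → 2-byte char (#4). Advance 2.
Byte at offset 12: 0xF3 = 11110011 → 4-byte char (#5). Advance 4.
Byte at offset 16: 0xD7 = 11010111 → 2-byte char (#6). Advance 2.
Byte at offset 18: 0xF2 = 11110010 → 4-byte char (#7). Advance 4.
Byte at offset 22: 0xE2 = 11100010 → 3-byte char (#8). Advance 3.
Reached end at offset 25 after 8 code points.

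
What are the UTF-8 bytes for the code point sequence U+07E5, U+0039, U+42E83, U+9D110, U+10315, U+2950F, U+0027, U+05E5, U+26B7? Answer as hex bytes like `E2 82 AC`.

DF A5 39 F1 82 BA 83 F2 9D 84 90 F0 90 8C 95 F0 A9 94 8F 27 D7 A5 E2 9A B7

U+07E5: 2-byte form → DF A5.
U+0039: 1-byte form → 39.
U+42E83: 4-byte form → F1 82 BA 83.
U+9D110: 4-byte form → F2 9D 84 90.
U+10315: 4-byte form → F0 90 8C 95.
U+2950F: 4-byte form → F0 A9 94 8F.
U+0027: 1-byte form → 27.
U+05E5: 2-byte form → D7 A5.
U+26B7: 3-byte form → E2 9A B7.
Concatenated (25 bytes): DF A5 39 F1 82 BA 83 F2 9D 84 90 F0 90 8C 95 F0 A9 94 8F 27 D7 A5 E2 9A B7.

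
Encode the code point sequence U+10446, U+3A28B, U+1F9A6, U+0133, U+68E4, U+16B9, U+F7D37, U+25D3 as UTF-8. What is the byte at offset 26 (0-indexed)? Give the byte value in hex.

U+10446 → 4-byte form F0 90 91 86 at offsets 0–3.
U+3A28B → 4-byte form F0 BA 8A 8B at offsets 4–7.
U+1F9A6 → 4-byte form F0 9F A6 A6 at offsets 8–11.
U+0133 → 2-byte form C4 B3 at offsets 12–13.
U+68E4 → 3-byte form E6 A3 A4 at offsets 14–16.
U+16B9 → 3-byte form E1 9A B9 at offsets 17–19.
U+F7D37 → 4-byte form F3 B7 B4 B7 at offsets 20–23.
U+25D3 → 3-byte form E2 97 93 at offsets 24–26.
Offset 26 falls in char 8's range; it's byte 3 of E2 97 93 = 0x93.

0x93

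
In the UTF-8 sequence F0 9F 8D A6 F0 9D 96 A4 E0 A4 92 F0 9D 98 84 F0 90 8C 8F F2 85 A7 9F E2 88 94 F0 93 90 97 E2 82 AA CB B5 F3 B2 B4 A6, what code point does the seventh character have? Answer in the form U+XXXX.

U+2214

Offset 0: leading byte 0xF0 = 11110000 → 4-byte char #1 = F0 9F 8D A6.
Offset 4: leading byte 0xF0 = 11110000 → 4-byte char #2 = F0 9D 96 A4.
Offset 8: leading byte 0xE0 = 11100000 → 3-byte char #3 = E0 A4 92.
Offset 11: leading byte 0xF0 = 11110000 → 4-byte char #4 = F0 9D 98 84.
Offset 15: leading byte 0xF0 = 11110000 → 4-byte char #5 = F0 90 8C 8F.
Offset 19: leading byte 0xF2 = 11110010 → 4-byte char #6 = F2 85 A7 9F.
Offset 23: leading byte 0xE2 = 11100010 → 3-byte char #7 = E2 88 94.
Leading byte 0xE2 = 11100010 matches 1110xxxx → 3-byte sequence.
Byte 1: 0xE2 = 11100010, payload 0010 (4 bits).
Byte 2: 0x88 = 10001000 (10xxxxxx ✓), payload 001000.
Byte 3: 0x94 = 10010100 (10xxxxxx ✓), payload 010100.
Concatenate: 0010001000010100 = 0x2214 (16 bits → U+2214).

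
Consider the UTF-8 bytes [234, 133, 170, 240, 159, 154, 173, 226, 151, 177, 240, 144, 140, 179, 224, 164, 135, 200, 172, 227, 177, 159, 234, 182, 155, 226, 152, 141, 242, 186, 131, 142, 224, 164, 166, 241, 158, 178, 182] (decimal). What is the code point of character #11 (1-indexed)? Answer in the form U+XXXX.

Offset 0: leading byte 0xEA = 11101010 → 3-byte char #1 = EA 85 AA.
Offset 3: leading byte 0xF0 = 11110000 → 4-byte char #2 = F0 9F 9A AD.
Offset 7: leading byte 0xE2 = 11100010 → 3-byte char #3 = E2 97 B1.
Offset 10: leading byte 0xF0 = 11110000 → 4-byte char #4 = F0 90 8C B3.
Offset 14: leading byte 0xE0 = 11100000 → 3-byte char #5 = E0 A4 87.
Offset 17: leading byte 0xC8 = 11001000 → 2-byte char #6 = C8 AC.
Offset 19: leading byte 0xE3 = 11100011 → 3-byte char #7 = E3 B1 9F.
Offset 22: leading byte 0xEA = 11101010 → 3-byte char #8 = EA B6 9B.
Offset 25: leading byte 0xE2 = 11100010 → 3-byte char #9 = E2 98 8D.
Offset 28: leading byte 0xF2 = 11110010 → 4-byte char #10 = F2 BA 83 8E.
Offset 32: leading byte 0xE0 = 11100000 → 3-byte char #11 = E0 A4 A6.
Leading byte 0xE0 = 11100000 matches 1110xxxx → 3-byte sequence.
Byte 1: 0xE0 = 11100000, payload 0000 (4 bits).
Byte 2: 0xA4 = 10100100 (10xxxxxx ✓), payload 100100.
Byte 3: 0xA6 = 10100110 (10xxxxxx ✓), payload 100110.
Concatenate: 0000100100100110 = 0x926 (16 bits → U+0926).

U+0926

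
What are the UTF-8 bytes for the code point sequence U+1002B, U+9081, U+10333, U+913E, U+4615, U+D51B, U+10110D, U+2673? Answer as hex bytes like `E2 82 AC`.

U+1002B: 4-byte form → F0 90 80 AB.
U+9081: 3-byte form → E9 82 81.
U+10333: 4-byte form → F0 90 8C B3.
U+913E: 3-byte form → E9 84 BE.
U+4615: 3-byte form → E4 98 95.
U+D51B: 3-byte form → ED 94 9B.
U+10110D: 4-byte form → F4 81 84 8D.
U+2673: 3-byte form → E2 99 B3.
Concatenated (27 bytes): F0 90 80 AB E9 82 81 F0 90 8C B3 E9 84 BE E4 98 95 ED 94 9B F4 81 84 8D E2 99 B3.

F0 90 80 AB E9 82 81 F0 90 8C B3 E9 84 BE E4 98 95 ED 94 9B F4 81 84 8D E2 99 B3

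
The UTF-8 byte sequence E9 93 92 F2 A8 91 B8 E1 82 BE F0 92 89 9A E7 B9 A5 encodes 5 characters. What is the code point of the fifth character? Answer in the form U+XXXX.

U+7E65

Offset 0: leading byte 0xE9 = 11101001 → 3-byte char #1 = E9 93 92.
Offset 3: leading byte 0xF2 = 11110010 → 4-byte char #2 = F2 A8 91 B8.
Offset 7: leading byte 0xE1 = 11100001 → 3-byte char #3 = E1 82 BE.
Offset 10: leading byte 0xF0 = 11110000 → 4-byte char #4 = F0 92 89 9A.
Offset 14: leading byte 0xE7 = 11100111 → 3-byte char #5 = E7 B9 A5.
Leading byte 0xE7 = 11100111 matches 1110xxxx → 3-byte sequence.
Byte 1: 0xE7 = 11100111, payload 0111 (4 bits).
Byte 2: 0xB9 = 10111001 (10xxxxxx ✓), payload 111001.
Byte 3: 0xA5 = 10100101 (10xxxxxx ✓), payload 100101.
Concatenate: 0111111001100101 = 0x7E65 (16 bits → U+7E65).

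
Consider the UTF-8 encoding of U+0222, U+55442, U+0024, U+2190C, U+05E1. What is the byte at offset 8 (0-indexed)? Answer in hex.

0xA1

U+0222 → 2-byte form C8 A2 at offsets 0–1.
U+55442 → 4-byte form F1 95 91 82 at offsets 2–5.
U+0024 → 1-byte form 24 at offsets 6–6.
U+2190C → 4-byte form F0 A1 A4 8C at offsets 7–10.
Offset 8 falls in char 4's range; it's byte 2 of F0 A1 A4 8C = 0xA1.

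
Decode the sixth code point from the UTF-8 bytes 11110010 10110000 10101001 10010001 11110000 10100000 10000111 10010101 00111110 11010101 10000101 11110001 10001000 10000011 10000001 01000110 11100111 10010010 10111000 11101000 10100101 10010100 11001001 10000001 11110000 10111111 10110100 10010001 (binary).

Offset 0: leading byte 0xF2 = 11110010 → 4-byte char #1 = F2 B0 A9 91.
Offset 4: leading byte 0xF0 = 11110000 → 4-byte char #2 = F0 A0 87 95.
Offset 8: leading byte 0x3E = 00111110 → 1-byte char #3 = 3E.
Offset 9: leading byte 0xD5 = 11010101 → 2-byte char #4 = D5 85.
Offset 11: leading byte 0xF1 = 11110001 → 4-byte char #5 = F1 88 83 81.
Offset 15: leading byte 0x46 = 01000110 → 1-byte char #6 = 46.
Leading byte 0x46 = 01000110 matches 0xxxxxxx → 1-byte sequence.
Byte 1: 0x46 = 01000110, payload 1000110 (7 bits).
Concatenate: 1000110 = 0x46 (7 bits → U+0046).

U+0046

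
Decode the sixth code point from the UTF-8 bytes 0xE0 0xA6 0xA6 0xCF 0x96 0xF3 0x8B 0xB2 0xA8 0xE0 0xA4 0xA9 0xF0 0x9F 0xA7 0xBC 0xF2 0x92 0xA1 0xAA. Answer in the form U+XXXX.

Offset 0: leading byte 0xE0 = 11100000 → 3-byte char #1 = E0 A6 A6.
Offset 3: leading byte 0xCF = 11001111 → 2-byte char #2 = CF 96.
Offset 5: leading byte 0xF3 = 11110011 → 4-byte char #3 = F3 8B B2 A8.
Offset 9: leading byte 0xE0 = 11100000 → 3-byte char #4 = E0 A4 A9.
Offset 12: leading byte 0xF0 = 11110000 → 4-byte char #5 = F0 9F A7 BC.
Offset 16: leading byte 0xF2 = 11110010 → 4-byte char #6 = F2 92 A1 AA.
Leading byte 0xF2 = 11110010 matches 11110xxx → 4-byte sequence.
Byte 1: 0xF2 = 11110010, payload 010 (3 bits).
Byte 2: 0x92 = 10010010 (10xxxxxx ✓), payload 010010.
Byte 3: 0xA1 = 10100001 (10xxxxxx ✓), payload 100001.
Byte 4: 0xAA = 10101010 (10xxxxxx ✓), payload 101010.
Concatenate: 010010010100001101010 = 0x9286A (21 bits → U+9286A).

U+9286A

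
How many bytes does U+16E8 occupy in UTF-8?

U+16E8 = 0x16E8. UTF-8 uses 1 byte below 0x80, 2 below 0x800, 3 below 0x10000, 4 up to 0x10FFFF. 0x16E8 is in U+0800–U+FFFF → 3 bytes.

3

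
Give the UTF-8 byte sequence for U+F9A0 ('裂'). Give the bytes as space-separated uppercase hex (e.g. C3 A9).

U+F9A0 = 0xF9A0 = 63904 decimal. In range U+0800–U+FFFF → 3-byte form: 1110xxxx 10xxxxxx 10xxxxxx.
Binary (16 bits): 1111100110100000.
Split 4+6+6: 1111 | 100110 | 100000.
Byte 1: 11101111 = 0xEF.
Byte 2: 10100110 = 0xA6.
Byte 3: 10100000 = 0xA0.

EF A6 A0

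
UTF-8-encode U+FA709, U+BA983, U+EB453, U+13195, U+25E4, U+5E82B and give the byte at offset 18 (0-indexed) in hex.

U+FA709 → 4-byte form F3 BA 9C 89 at offsets 0–3.
U+BA983 → 4-byte form F2 BA A6 83 at offsets 4–7.
U+EB453 → 4-byte form F3 AB 91 93 at offsets 8–11.
U+13195 → 4-byte form F0 93 86 95 at offsets 12–15.
U+25E4 → 3-byte form E2 97 A4 at offsets 16–18.
Offset 18 falls in char 5's range; it's byte 3 of E2 97 A4 = 0xA4.

0xA4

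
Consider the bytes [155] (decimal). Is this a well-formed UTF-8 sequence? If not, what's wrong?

invalid (continuation byte with no leading byte)

Byte 0x9B = 10011011 has the form 10xxxxxx — a continuation byte — but there is no preceding leading byte.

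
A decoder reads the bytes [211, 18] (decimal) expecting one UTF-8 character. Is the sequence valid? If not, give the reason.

Leading byte 0xD3 = 11010011 → 2-byte form.
Byte 2 is 0x12 = 00010010, which is not 10xxxxxx — expected a continuation byte.

invalid (non-continuation byte where continuation expected)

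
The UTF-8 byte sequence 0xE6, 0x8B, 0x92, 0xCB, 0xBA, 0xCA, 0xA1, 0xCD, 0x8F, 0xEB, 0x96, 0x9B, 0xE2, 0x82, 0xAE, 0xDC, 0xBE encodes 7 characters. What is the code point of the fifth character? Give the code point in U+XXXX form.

Offset 0: leading byte 0xE6 = 11100110 → 3-byte char #1 = E6 8B 92.
Offset 3: leading byte 0xCB = 11001011 → 2-byte char #2 = CB BA.
Offset 5: leading byte 0xCA = 11001010 → 2-byte char #3 = CA A1.
Offset 7: leading byte 0xCD = 11001101 → 2-byte char #4 = CD 8F.
Offset 9: leading byte 0xEB = 11101011 → 3-byte char #5 = EB 96 9B.
Leading byte 0xEB = 11101011 matches 1110xxxx → 3-byte sequence.
Byte 1: 0xEB = 11101011, payload 1011 (4 bits).
Byte 2: 0x96 = 10010110 (10xxxxxx ✓), payload 010110.
Byte 3: 0x9B = 10011011 (10xxxxxx ✓), payload 011011.
Concatenate: 1011010110011011 = 0xB59B (16 bits → U+B59B).

U+B59B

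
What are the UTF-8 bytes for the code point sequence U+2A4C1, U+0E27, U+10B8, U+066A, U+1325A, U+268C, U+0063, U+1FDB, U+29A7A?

F0 AA 93 81 E0 B8 A7 E1 82 B8 D9 AA F0 93 89 9A E2 9A 8C 63 E1 BF 9B F0 A9 A9 BA

U+2A4C1: 4-byte form → F0 AA 93 81.
U+0E27: 3-byte form → E0 B8 A7.
U+10B8: 3-byte form → E1 82 B8.
U+066A: 2-byte form → D9 AA.
U+1325A: 4-byte form → F0 93 89 9A.
U+268C: 3-byte form → E2 9A 8C.
U+0063: 1-byte form → 63.
U+1FDB: 3-byte form → E1 BF 9B.
U+29A7A: 4-byte form → F0 A9 A9 BA.
Concatenated (27 bytes): F0 AA 93 81 E0 B8 A7 E1 82 B8 D9 AA F0 93 89 9A E2 9A 8C 63 E1 BF 9B F0 A9 A9 BA.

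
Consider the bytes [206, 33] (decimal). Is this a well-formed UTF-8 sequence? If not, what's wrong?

Leading byte 0xCE = 11001110 → 2-byte form.
Byte 2 is 0x21 = 00100001, which is not 10xxxxxx — expected a continuation byte.

invalid (non-continuation byte where continuation expected)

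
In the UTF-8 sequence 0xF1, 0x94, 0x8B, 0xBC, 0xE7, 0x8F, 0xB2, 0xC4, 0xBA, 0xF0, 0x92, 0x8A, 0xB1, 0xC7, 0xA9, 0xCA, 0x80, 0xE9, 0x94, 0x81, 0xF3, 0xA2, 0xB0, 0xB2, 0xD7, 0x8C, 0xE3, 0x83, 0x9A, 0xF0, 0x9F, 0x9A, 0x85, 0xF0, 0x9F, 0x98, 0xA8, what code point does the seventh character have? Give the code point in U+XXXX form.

Offset 0: leading byte 0xF1 = 11110001 → 4-byte char #1 = F1 94 8B BC.
Offset 4: leading byte 0xE7 = 11100111 → 3-byte char #2 = E7 8F B2.
Offset 7: leading byte 0xC4 = 11000100 → 2-byte char #3 = C4 BA.
Offset 9: leading byte 0xF0 = 11110000 → 4-byte char #4 = F0 92 8A B1.
Offset 13: leading byte 0xC7 = 11000111 → 2-byte char #5 = C7 A9.
Offset 15: leading byte 0xCA = 11001010 → 2-byte char #6 = CA 80.
Offset 17: leading byte 0xE9 = 11101001 → 3-byte char #7 = E9 94 81.
Leading byte 0xE9 = 11101001 matches 1110xxxx → 3-byte sequence.
Byte 1: 0xE9 = 11101001, payload 1001 (4 bits).
Byte 2: 0x94 = 10010100 (10xxxxxx ✓), payload 010100.
Byte 3: 0x81 = 10000001 (10xxxxxx ✓), payload 000001.
Concatenate: 1001010100000001 = 0x9501 (16 bits → U+9501).

U+9501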